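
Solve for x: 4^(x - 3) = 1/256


Express both sides with the same base.
1/256 = 4^(-4)
Since the bases match, equate exponents: x - 3 = -4
So x = -4 - (-3) = -1

x = -1


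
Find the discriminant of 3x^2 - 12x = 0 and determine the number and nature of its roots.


For ax^2 + bx + c = 0, discriminant D = b^2 - 4ac
Here a = 3, b = -12, c = 0
D = (-12)^2 - 4(3)(0) = 144 - 0 = 144

D = 144 > 0 and is a perfect square (sqrt = 12)
The equation has 2 distinct real rational roots.

Discriminant = 144, 2 distinct real rational roots


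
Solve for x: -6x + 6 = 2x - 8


Starting with: -6x + 6 = 2x - 8
Move all x terms to left: (-6 - 2)x = -8 - 6
Simplify: -8x = -14
Divide both sides by -8: x = 7/4

x = 7/4


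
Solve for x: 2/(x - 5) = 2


Multiply both sides by (x - 5): 2 = 2(x - 5)
Distribute: 2 = 2x - 10
2x = 2 + 10 = 12
x = 6

x = 6


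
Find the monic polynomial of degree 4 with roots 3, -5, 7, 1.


A monic polynomial with roots 3, -5, 7, 1 is:
p(x) = (x - 3)(x + 5)(x - 7)(x - 1)
After multiplying by (x - 3): x - 3
After multiplying by (x + 5): x^2 + 2x - 15
After multiplying by (x - 7): x^3 - 5x^2 - 29x + 105
After multiplying by (x - 1): x^4 - 6x^3 - 24x^2 + 134x - 105

x^4 - 6x^3 - 24x^2 + 134x - 105


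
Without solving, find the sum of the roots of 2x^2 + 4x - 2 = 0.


By Vieta's formulas for ax^2 + bx + c = 0:
  Sum of roots = -b/a
  Product of roots = c/a

Here a = 2, b = 4, c = -2
Sum = -(4)/2 = -2
Product = -2/2 = -1

Sum = -2


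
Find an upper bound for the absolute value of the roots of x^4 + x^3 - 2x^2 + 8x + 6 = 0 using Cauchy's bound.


Cauchy's bound: all roots r satisfy |r| <= 1 + max(|a_i/a_n|) for i = 0,...,n-1
where a_n is the leading coefficient.

Coefficients: [1, 1, -2, 8, 6]
Leading coefficient a_n = 1
Ratios |a_i/a_n|: 1, 2, 8, 6
Maximum ratio: 8
Cauchy's bound: |r| <= 1 + 8 = 9

Upper bound = 9


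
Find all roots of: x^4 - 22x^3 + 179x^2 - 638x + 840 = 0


Let p(x) = x^4 - 22x^3 + 179x^2 - 638x + 840. By the rational root theorem (leading coefficient 1), any rational root is an integer divisor of 840: try ±1, ±2, ... in turn.
Test x = 1: value = 360 ≠ 0.
Test x = -1: value = 1680 ≠ 0.
Test x = 2: value = 120 ≠ 0.
Test x = -2: value = 3024 ≠ 0.
Test x = 3: value = 24 ≠ 0.
Test x = -3: value = 5040 ≠ 0.
Test x = 4: value = 0 ✓, so (x - 4) is a factor.
Synthetic division by (x - 4): bring down 1; 1(4) - 22 = -18; (-18)(4) + 179 = 107; 107(4) - 638 = -210; (-210)(4) + 840 = 0 → quotient x^3 - 18x^2 + 107x - 210, remainder 0.
Continue with the quotient x^3 - 18x^2 + 107x - 210 (candidates must divide 210).
Test x = 5: value = 0 ✓, so (x - 5) is a factor.
Synthetic division by (x - 5): bring down 1; 1(5) - 18 = -13; (-13)(5) + 107 = 42; 42(5) - 210 = 0 → quotient x^2 - 13x + 42, remainder 0.
Solve the quadratic x^2 - 13x + 42 = 0: discriminant = (-13)^2 - 4(1)(42) = 169 - 168 = 1.
sqrt(1) = 1, so x = (13 ± 1)/2: x = 7 or x = 6.
Collecting all roots found:

x = 4, x = 5, x = 6, x = 7


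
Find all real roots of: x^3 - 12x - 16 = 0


Let p(x) = x^3 - 12x - 16. By the rational root theorem (leading coefficient 1), any rational root is an integer divisor of 16: try ±1, ±2, ... in turn.
Test x = 1: value = -27 ≠ 0.
Test x = -1: value = -5 ≠ 0.
Test x = 2: value = -32 ≠ 0.
Test x = -2: value = 0 ✓, so (x + 2) is a factor.
Synthetic division by (x + 2): bring down 1; 1(-2) + 0 = -2; (-2)(-2) - 12 = -8; (-8)(-2) - 16 = 0 → quotient x^2 - 2x - 8, remainder 0.
Solve the quadratic x^2 - 2x - 8 = 0: discriminant = (-2)^2 - 4(1)(-8) = 4 + 32 = 36.
sqrt(36) = 6, so x = (2 ± 6)/2: x = 4 or x = -2.

x = -2 (multiplicity 2), x = 4


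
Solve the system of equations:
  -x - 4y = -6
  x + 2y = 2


Using Cramer's rule:
Determinant D = (-1)(2) - (1)(-4) = -2 + 4 = 2
Dx = (-6)(2) - (2)(-4) = -12 + 8 = -4
Dy = (-1)(2) - (1)(-6) = -2 + 6 = 4
x = Dx/D = -4/2 = -2
y = Dy/D = 4/2 = 2

x = -2, y = 2


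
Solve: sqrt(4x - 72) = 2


Square both sides: 4x - 72 = 2^2 = 4
4x = 4 + 72 = 76
x = 19
Check: sqrt(4*19 - 72) = sqrt(4) = 2 ✓

x = 19


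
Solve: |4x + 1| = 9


An absolute value equation |expr| = 9 gives two cases:
Case 1: 4x + 1 = 9
  4x = 8, so x = 2
Case 2: 4x + 1 = -9
  4x = -10, so x = -5/2

x = -5/2, x = 2


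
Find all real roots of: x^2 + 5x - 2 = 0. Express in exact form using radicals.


Using the quadratic formula: x = (-b ± sqrt(b^2 - 4ac)) / (2a)
Here a = 1, b = 5, c = -2
Discriminant = b^2 - 4ac = 5^2 - 4(1)(-2) = 25 + 8 = 33
Since discriminant = 33 > 0, there are two real roots.
x = (-5 ± sqrt(33)) / 2
Numerically: x ≈ 0.3723 or x ≈ -5.3723

x = (-5 + sqrt(33)) / 2 or x = (-5 - sqrt(33)) / 2


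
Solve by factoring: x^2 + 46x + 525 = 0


We need two numbers that multiply to 525 and add to 46.
Those numbers are 21 and 25 (since 21 * 25 = 525 and 21 + 25 = 46).
So x^2 + 46x + 525 = (x + 21)(x + 25) = 0
Setting each factor to zero: x = -21 or x = -25

x = -25, x = -21


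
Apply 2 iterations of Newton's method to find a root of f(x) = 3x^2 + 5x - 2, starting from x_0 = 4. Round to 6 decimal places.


Newton's method: x_(n+1) = x_n - f(x_n)/f'(x_n)
f(x) = 3x^2 + 5x - 2
f'(x) = 6x + 5

Iteration 1:
  f(4.000000) = 66.000000
  f'(4.000000) = 29.000000
  x_1 = 4.000000 - (66.000000)/(29.000000) = 1.724138

Iteration 2:
  f(1.724138) = 15.538644
  f'(1.724138) = 15.344828
  x_2 = 1.724138 - (15.538644)/(15.344828) = 0.711507

x_2 = 0.711507


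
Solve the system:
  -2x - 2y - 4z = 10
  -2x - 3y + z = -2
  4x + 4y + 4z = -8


Using Cramer's rule. Expand each determinant along the first row.
D  = (-2)*[(-3)*4 - 1*4] - (-2)*[(-2)*4 - 1*4] + (-4)*[(-2)*4 - (-3)*4]
  = (-2)*(-16) - (-2)*(-12) + (-4)*(4) = -8
Dx = 10*[(-3)*4 - 1*4] - (-2)*[(-2)*4 - 1*(-8)] + (-4)*[(-2)*4 - (-3)*(-8)]
  = 10*(-16) - (-2)*(0) + (-4)*(-32) = -32
Dy = (-2)*[(-2)*4 - 1*(-8)] - 10*[(-2)*4 - 1*4] + (-4)*[(-2)*(-8) - (-2)*4]
  = (-2)*(0) - 10*(-12) + (-4)*(24) = 24
Dz = (-2)*[(-3)*(-8) - (-2)*4] - (-2)*[(-2)*(-8) - (-2)*4] + 10*[(-2)*4 - (-3)*4]
  = (-2)*(32) - (-2)*(24) + 10*(4) = 24
x = Dx/D = -32/-8 = 4, y = Dy/D = 24/-8 = -3, z = Dz/D = 24/-8 = -3
Check eq1: (-2)(4) + (-2)(-3) + (-4)(-3) = 10 = 10 ✓
Check eq2: (-2)(4) + (-3)(-3) + (1)(-3) = -2 = -2 ✓
Check eq3: (4)(4) + (4)(-3) + (4)(-3) = -8 = -8 ✓

x = 4, y = -3, z = -3


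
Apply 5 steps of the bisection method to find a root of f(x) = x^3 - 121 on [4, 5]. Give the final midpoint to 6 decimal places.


f(x) = x^3 - 121
f(4) = -57 < 0
f(5) = 4 > 0

Step 1: midpoint = (4.000000 + 5.000000)/2 = 4.500000
  f(4.500000) = -29.875000
  f(mid) < 0, so root is in [4.500000, 5.000000]

Step 2: midpoint = (4.500000 + 5.000000)/2 = 4.750000
  f(4.750000) = -13.828125
  f(mid) < 0, so root is in [4.750000, 5.000000]

Step 3: midpoint = (4.750000 + 5.000000)/2 = 4.875000
  f(4.875000) = -5.142578
  f(mid) < 0, so root is in [4.875000, 5.000000]

Step 4: midpoint = (4.875000 + 5.000000)/2 = 4.937500
  f(4.937500) = -0.629150
  f(mid) < 0, so root is in [4.937500, 5.000000]

Step 5: midpoint = (4.937500 + 5.000000)/2 = 4.968750
  f(4.968750) = 1.670868
  f(mid) > 0, so root is in [4.937500, 4.968750]

midpoint = 4.968750


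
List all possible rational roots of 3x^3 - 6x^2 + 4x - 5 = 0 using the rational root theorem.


Rational root theorem: possible roots are ±p/q where:
  p divides the constant term (-5): p ∈ {1, 5}
  q divides the leading coefficient (3): q ∈ {1, 3}

All possible rational roots: -5, -5/3, -1, -1/3, 1/3, 1, 5/3, 5

-5, -5/3, -1, -1/3, 1/3, 1, 5/3, 5


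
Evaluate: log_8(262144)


We need the exponent such that 8^? = 262144
8^6 = 262144
Therefore log_8(262144) = 6

6


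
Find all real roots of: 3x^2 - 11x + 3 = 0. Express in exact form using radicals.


Using the quadratic formula: x = (-b ± sqrt(b^2 - 4ac)) / (2a)
Here a = 3, b = -11, c = 3
Discriminant = b^2 - 4ac = (-11)^2 - 4(3)(3) = 121 - 36 = 85
Since discriminant = 85 > 0, there are two real roots.
x = (11 ± sqrt(85)) / 6
Numerically: x ≈ 3.3699 or x ≈ 0.2967

x = (11 + sqrt(85)) / 6 or x = (11 - sqrt(85)) / 6


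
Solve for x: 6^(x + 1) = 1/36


Express both sides with the same base.
1/36 = 6^(-2)
Since the bases match, equate exponents: x + 1 = -2
So x = -2 - (1) = -3

x = -3


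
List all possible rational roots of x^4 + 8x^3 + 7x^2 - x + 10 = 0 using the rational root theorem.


Rational root theorem: possible roots are ±p/q where:
  p divides the constant term (10): p ∈ {1, 2, 5, 10}
  q divides the leading coefficient (1): q ∈ {1}

All possible rational roots: -10, -5, -2, -1, 1, 2, 5, 10

-10, -5, -2, -1, 1, 2, 5, 10


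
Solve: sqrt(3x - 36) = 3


Square both sides: 3x - 36 = 3^2 = 9
3x = 9 + 36 = 45
x = 15
Check: sqrt(3*15 - 36) = sqrt(9) = 3 ✓

x = 15


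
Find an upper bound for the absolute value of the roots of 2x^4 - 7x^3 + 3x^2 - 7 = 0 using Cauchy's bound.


Cauchy's bound: all roots r satisfy |r| <= 1 + max(|a_i/a_n|) for i = 0,...,n-1
where a_n is the leading coefficient.

Coefficients: [2, -7, 3, 0, -7]
Leading coefficient a_n = 2
Ratios |a_i/a_n|: 7/2, 3/2, 0, 7/2
Maximum ratio: 7/2
Cauchy's bound: |r| <= 1 + 7/2 = 9/2

Upper bound = 9/2


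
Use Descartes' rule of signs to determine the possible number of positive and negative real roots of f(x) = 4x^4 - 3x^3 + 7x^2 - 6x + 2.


Descartes' rule of signs:

For positive roots, count sign changes in f(x) = 4x^4 - 3x^3 + 7x^2 - 6x + 2:
Signs of coefficients: +, -, +, -, +
Number of sign changes: 4
Possible positive real roots: 4, 2, 0

For negative roots, examine f(-x) = 4x^4 + 3x^3 + 7x^2 + 6x + 2:
Signs of coefficients: +, +, +, +, +
Number of sign changes: 0
Possible negative real roots: 0

Positive roots: 4 or 2 or 0; Negative roots: 0


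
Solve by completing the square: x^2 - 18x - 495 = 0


Start: x^2 - 18x - 495 = 0
Move constant: x^2 - 18x = 495
Half of -18 is -9, squared is 81
Add 81 to both sides: x^2 - 18x + 81 = 576
(x - 9)^2 = 576
x - 9 = ±24
x = 9 + 24 = 33 or x = 9 - 24 = -15

x = -15, x = 33


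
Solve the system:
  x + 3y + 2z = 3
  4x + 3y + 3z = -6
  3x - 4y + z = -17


Using Cramer's rule. Expand each determinant along the first row.
D  = 1*[3*1 - 3*(-4)] - 3*[4*1 - 3*3] + 2*[4*(-4) - 3*3]
  = 1*(15) - 3*(-5) + 2*(-25) = -20
Dx = 3*[3*1 - 3*(-4)] - 3*[(-6)*1 - 3*(-17)] + 2*[(-6)*(-4) - 3*(-17)]
  = 3*(15) - 3*(45) + 2*(75) = 60
Dy = 1*[(-6)*1 - 3*(-17)] - 3*[4*1 - 3*3] + 2*[4*(-17) - (-6)*3]
  = 1*(45) - 3*(-5) + 2*(-50) = -40
Dz = 1*[3*(-17) - (-6)*(-4)] - 3*[4*(-17) - (-6)*3] + 3*[4*(-4) - 3*3]
  = 1*(-75) - 3*(-50) + 3*(-25) = 0
x = Dx/D = 60/-20 = -3, y = Dy/D = -40/-20 = 2, z = Dz/D = 0/-20 = 0
Check eq1: (1)(-3) + (3)(2) + (2)(0) = 3 = 3 ✓
Check eq2: (4)(-3) + (3)(2) + (3)(0) = -6 = -6 ✓
Check eq3: (3)(-3) + (-4)(2) + (1)(0) = -17 = -17 ✓

x = -3, y = 2, z = 0


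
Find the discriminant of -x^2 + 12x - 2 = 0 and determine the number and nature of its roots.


For ax^2 + bx + c = 0, discriminant D = b^2 - 4ac
Here a = -1, b = 12, c = -2
D = (12)^2 - 4(-1)(-2) = 144 - 8 = 136

D = 136 > 0 but not a perfect square
The equation has 2 distinct real irrational roots.

Discriminant = 136, 2 distinct real irrational roots


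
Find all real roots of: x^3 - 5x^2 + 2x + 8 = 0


Let p(x) = x^3 - 5x^2 + 2x + 8. By the rational root theorem (leading coefficient 1), any rational root is an integer divisor of 8: try ±1, ±2, ... in turn.
Test x = 1: value = 6 ≠ 0.
Test x = -1: value = 0 ✓, so (x + 1) is a factor.
Synthetic division by (x + 1): bring down 1; 1(-1) - 5 = -6; (-6)(-1) + 2 = 8; 8(-1) + 8 = 0 → quotient x^2 - 6x + 8, remainder 0.
Solve the quadratic x^2 - 6x + 8 = 0: discriminant = (-6)^2 - 4(1)(8) = 36 - 32 = 4.
sqrt(4) = 2, so x = (6 ± 2)/2: x = 4 or x = 2.

x = -1, x = 2, x = 4


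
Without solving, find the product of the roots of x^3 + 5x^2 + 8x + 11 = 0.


By Vieta's formulas for x^3 + bx^2 + cx + d = 0:
  r1 + r2 + r3 = -b/a = -5
  r1*r2 + r1*r3 + r2*r3 = c/a = 8
  r1*r2*r3 = -d/a = -11


Product = -11


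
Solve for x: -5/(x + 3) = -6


Multiply both sides by (x + 3): -5 = -6(x + 3)
Distribute: -5 = -6x - 18
-6x = -5 + 18 = 13
x = -13/6

x = -13/6


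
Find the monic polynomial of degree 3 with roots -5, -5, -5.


A monic polynomial with roots -5, -5, -5 is:
p(x) = (x + 5)(x + 5)(x + 5)
After multiplying by (x + 5): x + 5
After multiplying by (x + 5): x^2 + 10x + 25
After multiplying by (x + 5): x^3 + 15x^2 + 75x + 125

x^3 + 15x^2 + 75x + 125


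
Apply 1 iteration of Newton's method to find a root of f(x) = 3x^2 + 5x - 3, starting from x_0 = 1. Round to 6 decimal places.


Newton's method: x_(n+1) = x_n - f(x_n)/f'(x_n)
f(x) = 3x^2 + 5x - 3
f'(x) = 6x + 5

Iteration 1:
  f(1.000000) = 5.000000
  f'(1.000000) = 11.000000
  x_1 = 1.000000 - (5.000000)/(11.000000) = 0.545455

x_1 = 0.545455


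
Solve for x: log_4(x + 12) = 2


Convert to exponential form: x + 12 = 4^2 = 16
x = 16 - 12 = 4
Check: log_4(4 + 12) = log_4(16) = log_4(16) = 2 ✓

x = 4


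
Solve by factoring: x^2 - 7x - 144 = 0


We need two numbers that multiply to -144 and add to -7.
Those numbers are -16 and 9 (since (-16) * 9 = -144 and (-16) + 9 = -7).
So x^2 - 7x - 144 = (x - 16)(x + 9) = 0
Setting each factor to zero: x = 16 or x = -9

x = -9, x = 16


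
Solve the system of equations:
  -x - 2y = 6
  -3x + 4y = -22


Using Cramer's rule:
Determinant D = (-1)(4) - (-3)(-2) = -4 - 6 = -10
Dx = (6)(4) - (-22)(-2) = 24 - 44 = -20
Dy = (-1)(-22) - (-3)(6) = 22 + 18 = 40
x = Dx/D = -20/-10 = 2
y = Dy/D = 40/-10 = -4

x = 2, y = -4


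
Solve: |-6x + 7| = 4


An absolute value equation |expr| = 4 gives two cases:
Case 1: -6x + 7 = 4
  -6x = -3, so x = 1/2
Case 2: -6x + 7 = -4
  -6x = -11, so x = 11/6

x = 1/2, x = 11/6


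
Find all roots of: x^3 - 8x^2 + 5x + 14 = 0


Let p(x) = x^3 - 8x^2 + 5x + 14. By the rational root theorem (leading coefficient 1), any rational root is an integer divisor of 14: try ±1, ±2, ... in turn.
Test x = 1: value = 12 ≠ 0.
Test x = -1: value = 0 ✓, so (x + 1) is a factor.
Synthetic division by (x + 1): bring down 1; 1(-1) - 8 = -9; (-9)(-1) + 5 = 14; 14(-1) + 14 = 0 → quotient x^2 - 9x + 14, remainder 0.
Solve the quadratic x^2 - 9x + 14 = 0: discriminant = (-9)^2 - 4(1)(14) = 81 - 56 = 25.
sqrt(25) = 5, so x = (9 ± 5)/2: x = 7 or x = 2.
Collecting all roots found:

x = -1, x = 2, x = 7


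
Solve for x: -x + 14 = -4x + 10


Starting with: -x + 14 = -4x + 10
Move all x terms to left: (-1 + 4)x = 10 - 14
Simplify: 3x = -4
Divide both sides by 3: x = -4/3

x = -4/3


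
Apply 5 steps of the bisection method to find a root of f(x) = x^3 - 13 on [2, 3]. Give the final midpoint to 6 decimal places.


f(x) = x^3 - 13
f(2) = -5 < 0
f(3) = 14 > 0

Step 1: midpoint = (2.000000 + 3.000000)/2 = 2.500000
  f(2.500000) = 2.625000
  f(mid) > 0, so root is in [2.000000, 2.500000]

Step 2: midpoint = (2.000000 + 2.500000)/2 = 2.250000
  f(2.250000) = -1.609375
  f(mid) < 0, so root is in [2.250000, 2.500000]

Step 3: midpoint = (2.250000 + 2.500000)/2 = 2.375000
  f(2.375000) = 0.396484
  f(mid) > 0, so root is in [2.250000, 2.375000]

Step 4: midpoint = (2.250000 + 2.375000)/2 = 2.312500
  f(2.312500) = -0.633545
  f(mid) < 0, so root is in [2.312500, 2.375000]

Step 5: midpoint = (2.312500 + 2.375000)/2 = 2.343750
  f(2.343750) = -0.125397
  f(mid) < 0, so root is in [2.343750, 2.375000]

midpoint = 2.343750


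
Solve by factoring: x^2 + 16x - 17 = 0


We need two numbers that multiply to -17 and add to 16.
Those numbers are 17 and -1 (since 17 * (-1) = -17 and 17 + (-1) = 16).
So x^2 + 16x - 17 = (x + 17)(x - 1) = 0
Setting each factor to zero: x = -17 or x = 1

x = -17, x = 1


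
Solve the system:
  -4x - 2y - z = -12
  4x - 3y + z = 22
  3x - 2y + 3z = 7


Using Cramer's rule. Expand each determinant along the first row.
D  = (-4)*[(-3)*3 - 1*(-2)] - (-2)*[4*3 - 1*3] + (-1)*[4*(-2) - (-3)*3]
  = (-4)*(-7) - (-2)*(9) + (-1)*(1) = 45
Dx = (-12)*[(-3)*3 - 1*(-2)] - (-2)*[22*3 - 1*7] + (-1)*[22*(-2) - (-3)*7]
  = (-12)*(-7) - (-2)*(59) + (-1)*(-23) = 225
Dy = (-4)*[22*3 - 1*7] - (-12)*[4*3 - 1*3] + (-1)*[4*7 - 22*3]
  = (-4)*(59) - (-12)*(9) + (-1)*(-38) = -90
Dz = (-4)*[(-3)*7 - 22*(-2)] - (-2)*[4*7 - 22*3] + (-12)*[4*(-2) - (-3)*3]
  = (-4)*(23) - (-2)*(-38) + (-12)*(1) = -180
x = Dx/D = 225/45 = 5, y = Dy/D = -90/45 = -2, z = Dz/D = -180/45 = -4
Check eq1: (-4)(5) + (-2)(-2) + (-1)(-4) = -12 = -12 ✓
Check eq2: (4)(5) + (-3)(-2) + (1)(-4) = 22 = 22 ✓
Check eq3: (3)(5) + (-2)(-2) + (3)(-4) = 7 = 7 ✓

x = 5, y = -2, z = -4


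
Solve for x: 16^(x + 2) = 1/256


Express both sides with the same base.
1/256 = 16^(-2)
Since the bases match, equate exponents: x + 2 = -2
So x = -2 - (2) = -4

x = -4


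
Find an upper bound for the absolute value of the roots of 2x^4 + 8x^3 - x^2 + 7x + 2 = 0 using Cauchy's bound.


Cauchy's bound: all roots r satisfy |r| <= 1 + max(|a_i/a_n|) for i = 0,...,n-1
where a_n is the leading coefficient.

Coefficients: [2, 8, -1, 7, 2]
Leading coefficient a_n = 2
Ratios |a_i/a_n|: 4, 1/2, 7/2, 1
Maximum ratio: 4
Cauchy's bound: |r| <= 1 + 4 = 5

Upper bound = 5


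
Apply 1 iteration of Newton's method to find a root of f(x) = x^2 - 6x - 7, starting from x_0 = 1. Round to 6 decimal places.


Newton's method: x_(n+1) = x_n - f(x_n)/f'(x_n)
f(x) = x^2 - 6x - 7
f'(x) = 2x - 6

Iteration 1:
  f(1.000000) = -12.000000
  f'(1.000000) = -4.000000
  x_1 = 1.000000 - (-12.000000)/(-4.000000) = -2.000000

x_1 = -2.000000


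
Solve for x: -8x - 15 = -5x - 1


Starting with: -8x - 15 = -5x - 1
Move all x terms to left: (-8 + 5)x = -1 + 15
Simplify: -3x = 14
Divide both sides by -3: x = -14/3

x = -14/3


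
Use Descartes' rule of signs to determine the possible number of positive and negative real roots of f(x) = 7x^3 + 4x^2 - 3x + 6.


Descartes' rule of signs:

For positive roots, count sign changes in f(x) = 7x^3 + 4x^2 - 3x + 6:
Signs of coefficients: +, +, -, +
Number of sign changes: 2
Possible positive real roots: 2, 0

For negative roots, examine f(-x) = -7x^3 + 4x^2 + 3x + 6:
Signs of coefficients: -, +, +, +
Number of sign changes: 1
Possible negative real roots: 1

Positive roots: 2 or 0; Negative roots: 1


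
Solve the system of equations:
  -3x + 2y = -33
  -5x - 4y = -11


Using Cramer's rule:
Determinant D = (-3)(-4) - (-5)(2) = 12 + 10 = 22
Dx = (-33)(-4) - (-11)(2) = 132 + 22 = 154
Dy = (-3)(-11) - (-5)(-33) = 33 - 165 = -132
x = Dx/D = 154/22 = 7
y = Dy/D = -132/22 = -6

x = 7, y = -6


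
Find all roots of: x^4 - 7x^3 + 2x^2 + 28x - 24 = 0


Let p(x) = x^4 - 7x^3 + 2x^2 + 28x - 24. By the rational root theorem (leading coefficient 1), any rational root is an integer divisor of 24: try ±1, ±2, ... in turn.
Test x = 1: value = 0 ✓, so (x - 1) is a factor.
Synthetic division by (x - 1): bring down 1; 1(1) - 7 = -6; (-6)(1) + 2 = -4; (-4)(1) + 28 = 24; 24(1) - 24 = 0 → quotient x^3 - 6x^2 - 4x + 24, remainder 0.
Continue with the quotient x^3 - 6x^2 - 4x + 24 (candidates must divide 24; re-test x = 1 first in case it repeats).
Test x = 1: value = 15 ≠ 0.
Test x = -1: value = 21 ≠ 0.
Test x = 2: value = 0 ✓, so (x - 2) is a factor.
Synthetic division by (x - 2): bring down 1; 1(2) - 6 = -4; (-4)(2) - 4 = -12; (-12)(2) + 24 = 0 → quotient x^2 - 4x - 12, remainder 0.
Solve the quadratic x^2 - 4x - 12 = 0: discriminant = (-4)^2 - 4(1)(-12) = 16 + 48 = 64.
sqrt(64) = 8, so x = (4 ± 8)/2: x = 6 or x = -2.
Collecting all roots found:

x = -2, x = 1, x = 2, x = 6


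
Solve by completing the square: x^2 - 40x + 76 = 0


Start: x^2 - 40x + 76 = 0
Move constant: x^2 - 40x = -76
Half of -40 is -20, squared is 400
Add 400 to both sides: x^2 - 40x + 400 = 324
(x - 20)^2 = 324
x - 20 = ±18
x = 20 + 18 = 38 or x = 20 - 18 = 2

x = 2, x = 38


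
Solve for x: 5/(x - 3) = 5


Multiply both sides by (x - 3): 5 = 5(x - 3)
Distribute: 5 = 5x - 15
5x = 5 + 15 = 20
x = 4

x = 4


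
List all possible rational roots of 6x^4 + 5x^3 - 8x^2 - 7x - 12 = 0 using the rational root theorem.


Rational root theorem: possible roots are ±p/q where:
  p divides the constant term (-12): p ∈ {1, 2, 3, 4, 6, 12}
  q divides the leading coefficient (6): q ∈ {1, 2, 3, 6}

All possible rational roots: -12, -6, -4, -3, -2, -3/2, -4/3, -1, -2/3, -1/2, -1/3, -1/6, 1/6, 1/3, 1/2, 2/3, 1, 4/3, 3/2, 2, 3, 4, 6, 12

-12, -6, -4, -3, -2, -3/2, -4/3, -1, -2/3, -1/2, -1/3, -1/6, 1/6, 1/3, 1/2, 2/3, 1, 4/3, 3/2, 2, 3, 4, 6, 12


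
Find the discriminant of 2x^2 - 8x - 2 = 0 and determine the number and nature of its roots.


For ax^2 + bx + c = 0, discriminant D = b^2 - 4ac
Here a = 2, b = -8, c = -2
D = (-8)^2 - 4(2)(-2) = 64 + 16 = 80

D = 80 > 0 but not a perfect square
The equation has 2 distinct real irrational roots.

Discriminant = 80, 2 distinct real irrational roots


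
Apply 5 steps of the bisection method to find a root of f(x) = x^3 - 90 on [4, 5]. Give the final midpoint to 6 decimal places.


f(x) = x^3 - 90
f(4) = -26 < 0
f(5) = 35 > 0

Step 1: midpoint = (4.000000 + 5.000000)/2 = 4.500000
  f(4.500000) = 1.125000
  f(mid) > 0, so root is in [4.000000, 4.500000]

Step 2: midpoint = (4.000000 + 4.500000)/2 = 4.250000
  f(4.250000) = -13.234375
  f(mid) < 0, so root is in [4.250000, 4.500000]

Step 3: midpoint = (4.250000 + 4.500000)/2 = 4.375000
  f(4.375000) = -6.259766
  f(mid) < 0, so root is in [4.375000, 4.500000]

Step 4: midpoint = (4.375000 + 4.500000)/2 = 4.437500
  f(4.437500) = -2.619385
  f(mid) < 0, so root is in [4.437500, 4.500000]

Step 5: midpoint = (4.437500 + 4.500000)/2 = 4.468750
  f(4.468750) = -0.760284
  f(mid) < 0, so root is in [4.468750, 4.500000]

midpoint = 4.468750


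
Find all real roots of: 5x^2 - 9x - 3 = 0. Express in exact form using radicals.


Using the quadratic formula: x = (-b ± sqrt(b^2 - 4ac)) / (2a)
Here a = 5, b = -9, c = -3
Discriminant = b^2 - 4ac = (-9)^2 - 4(5)(-3) = 81 + 60 = 141
Since discriminant = 141 > 0, there are two real roots.
x = (9 ± sqrt(141)) / 10
Numerically: x ≈ 2.0874 or x ≈ -0.2874

x = (9 + sqrt(141)) / 10 or x = (9 - sqrt(141)) / 10


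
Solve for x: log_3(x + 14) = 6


Convert to exponential form: x + 14 = 3^6 = 729
x = 729 - 14 = 715
Check: log_3(715 + 14) = log_3(729) = log_3(729) = 6 ✓

x = 715


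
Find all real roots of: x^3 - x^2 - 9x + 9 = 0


Let p(x) = x^3 - x^2 - 9x + 9. By the rational root theorem (leading coefficient 1), any rational root is an integer divisor of 9: try ±1, ±2, ... in turn.
Test x = 1: value = 0 ✓, so (x - 1) is a factor.
Synthetic division by (x - 1): bring down 1; 1(1) - 1 = 0; 0(1) - 9 = -9; (-9)(1) + 9 = 0 → quotient x^2 - 9, remainder 0.
Solve the quadratic x^2 - 9 = 0: discriminant = 0^2 - 4(1)(-9) = 0 + 36 = 36.
sqrt(36) = 6, so x = (0 ± 6)/2: x = 3 or x = -3.

x = -3, x = 1, x = 3


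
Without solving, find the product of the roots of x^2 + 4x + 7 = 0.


By Vieta's formulas for ax^2 + bx + c = 0:
  Sum of roots = -b/a
  Product of roots = c/a

Here a = 1, b = 4, c = 7
Sum = -(4)/1 = -4
Product = 7/1 = 7

Product = 7


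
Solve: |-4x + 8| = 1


An absolute value equation |expr| = 1 gives two cases:
Case 1: -4x + 8 = 1
  -4x = -7, so x = 7/4
Case 2: -4x + 8 = -1
  -4x = -9, so x = 9/4

x = 7/4, x = 9/4


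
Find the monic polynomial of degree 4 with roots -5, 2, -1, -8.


A monic polynomial with roots -5, 2, -1, -8 is:
p(x) = (x + 5)(x - 2)(x + 1)(x + 8)
After multiplying by (x + 5): x + 5
After multiplying by (x - 2): x^2 + 3x - 10
After multiplying by (x + 1): x^3 + 4x^2 - 7x - 10
After multiplying by (x + 8): x^4 + 12x^3 + 25x^2 - 66x - 80

x^4 + 12x^3 + 25x^2 - 66x - 80


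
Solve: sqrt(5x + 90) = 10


Square both sides: 5x + 90 = 10^2 = 100
5x = 100 - 90 = 10
x = 2
Check: sqrt(5*2 + 90) = sqrt(100) = 10 ✓

x = 2


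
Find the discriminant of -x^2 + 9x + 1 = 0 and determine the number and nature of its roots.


For ax^2 + bx + c = 0, discriminant D = b^2 - 4ac
Here a = -1, b = 9, c = 1
D = (9)^2 - 4(-1)(1) = 81 + 4 = 85

D = 85 > 0 but not a perfect square
The equation has 2 distinct real irrational roots.

Discriminant = 85, 2 distinct real irrational roots


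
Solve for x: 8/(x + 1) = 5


Multiply both sides by (x + 1): 8 = 5(x + 1)
Distribute: 8 = 5x + 5
5x = 8 - 5 = 3
x = 3/5

x = 3/5


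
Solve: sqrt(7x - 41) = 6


Square both sides: 7x - 41 = 6^2 = 36
7x = 36 + 41 = 77
x = 11
Check: sqrt(7*11 - 41) = sqrt(36) = 6 ✓

x = 11


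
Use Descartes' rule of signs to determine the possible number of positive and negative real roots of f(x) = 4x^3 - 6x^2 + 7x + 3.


Descartes' rule of signs:

For positive roots, count sign changes in f(x) = 4x^3 - 6x^2 + 7x + 3:
Signs of coefficients: +, -, +, +
Number of sign changes: 2
Possible positive real roots: 2, 0

For negative roots, examine f(-x) = -4x^3 - 6x^2 - 7x + 3:
Signs of coefficients: -, -, -, +
Number of sign changes: 1
Possible negative real roots: 1

Positive roots: 2 or 0; Negative roots: 1


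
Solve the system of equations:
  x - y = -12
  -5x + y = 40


Using Cramer's rule:
Determinant D = (1)(1) - (-5)(-1) = 1 - 5 = -4
Dx = (-12)(1) - (40)(-1) = -12 + 40 = 28
Dy = (1)(40) - (-5)(-12) = 40 - 60 = -20
x = Dx/D = 28/-4 = -7
y = Dy/D = -20/-4 = 5

x = -7, y = 5


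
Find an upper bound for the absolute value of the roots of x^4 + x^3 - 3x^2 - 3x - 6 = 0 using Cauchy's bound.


Cauchy's bound: all roots r satisfy |r| <= 1 + max(|a_i/a_n|) for i = 0,...,n-1
where a_n is the leading coefficient.

Coefficients: [1, 1, -3, -3, -6]
Leading coefficient a_n = 1
Ratios |a_i/a_n|: 1, 3, 3, 6
Maximum ratio: 6
Cauchy's bound: |r| <= 1 + 6 = 7

Upper bound = 7


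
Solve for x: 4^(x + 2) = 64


Express both sides with the same base.
64 = 4^3
Since the bases match, equate exponents: x + 2 = 3
So x = 3 - (2) = 1

x = 1


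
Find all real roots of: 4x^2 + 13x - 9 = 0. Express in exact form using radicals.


Using the quadratic formula: x = (-b ± sqrt(b^2 - 4ac)) / (2a)
Here a = 4, b = 13, c = -9
Discriminant = b^2 - 4ac = 13^2 - 4(4)(-9) = 169 + 144 = 313
Since discriminant = 313 > 0, there are two real roots.
x = (-13 ± sqrt(313)) / 8
Numerically: x ≈ 0.5865 or x ≈ -3.8365

x = (-13 + sqrt(313)) / 8 or x = (-13 - sqrt(313)) / 8


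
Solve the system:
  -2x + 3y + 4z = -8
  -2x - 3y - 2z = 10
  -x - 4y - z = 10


Using Cramer's rule. Expand each determinant along the first row.
D  = (-2)*[(-3)*(-1) - (-2)*(-4)] - 3*[(-2)*(-1) - (-2)*(-1)] + 4*[(-2)*(-4) - (-3)*(-1)]
  = (-2)*(-5) - 3*(0) + 4*(5) = 30
Dx = (-8)*[(-3)*(-1) - (-2)*(-4)] - 3*[10*(-1) - (-2)*10] + 4*[10*(-4) - (-3)*10]
  = (-8)*(-5) - 3*(10) + 4*(-10) = -30
Dy = (-2)*[10*(-1) - (-2)*10] - (-8)*[(-2)*(-1) - (-2)*(-1)] + 4*[(-2)*10 - 10*(-1)]
  = (-2)*(10) - (-8)*(0) + 4*(-10) = -60
Dz = (-2)*[(-3)*10 - 10*(-4)] - 3*[(-2)*10 - 10*(-1)] + (-8)*[(-2)*(-4) - (-3)*(-1)]
  = (-2)*(10) - 3*(-10) + (-8)*(5) = -30
x = Dx/D = -30/30 = -1, y = Dy/D = -60/30 = -2, z = Dz/D = -30/30 = -1
Check eq1: (-2)(-1) + (3)(-2) + (4)(-1) = -8 = -8 ✓
Check eq2: (-2)(-1) + (-3)(-2) + (-2)(-1) = 10 = 10 ✓
Check eq3: (-1)(-1) + (-4)(-2) + (-1)(-1) = 10 = 10 ✓

x = -1, y = -2, z = -1


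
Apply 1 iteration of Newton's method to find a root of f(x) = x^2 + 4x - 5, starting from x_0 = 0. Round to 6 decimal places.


Newton's method: x_(n+1) = x_n - f(x_n)/f'(x_n)
f(x) = x^2 + 4x - 5
f'(x) = 2x + 4

Iteration 1:
  f(0.000000) = -5.000000
  f'(0.000000) = 4.000000
  x_1 = 0.000000 - (-5.000000)/(4.000000) = 1.250000

x_1 = 1.250000


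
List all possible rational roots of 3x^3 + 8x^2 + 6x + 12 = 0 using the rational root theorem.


Rational root theorem: possible roots are ±p/q where:
  p divides the constant term (12): p ∈ {1, 2, 3, 4, 6, 12}
  q divides the leading coefficient (3): q ∈ {1, 3}

All possible rational roots: -12, -6, -4, -3, -2, -4/3, -1, -2/3, -1/3, 1/3, 2/3, 1, 4/3, 2, 3, 4, 6, 12

-12, -6, -4, -3, -2, -4/3, -1, -2/3, -1/3, 1/3, 2/3, 1, 4/3, 2, 3, 4, 6, 12


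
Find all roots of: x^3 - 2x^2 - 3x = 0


The constant term is 0, so x = 0 is a root. Factor out x:
  x^2 - 2x - 3 = 0
Solve the quadratic x^2 - 2x - 3 = 0: discriminant = (-2)^2 - 4(1)(-3) = 4 + 12 = 16.
sqrt(16) = 4, so x = (2 ± 4)/2: x = 3 or x = -1.
Collecting all roots found:

x = -1, x = 0, x = 3


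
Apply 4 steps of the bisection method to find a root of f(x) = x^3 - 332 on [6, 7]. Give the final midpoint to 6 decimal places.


f(x) = x^3 - 332
f(6) = -116 < 0
f(7) = 11 > 0

Step 1: midpoint = (6.000000 + 7.000000)/2 = 6.500000
  f(6.500000) = -57.375000
  f(mid) < 0, so root is in [6.500000, 7.000000]

Step 2: midpoint = (6.500000 + 7.000000)/2 = 6.750000
  f(6.750000) = -24.453125
  f(mid) < 0, so root is in [6.750000, 7.000000]

Step 3: midpoint = (6.750000 + 7.000000)/2 = 6.875000
  f(6.875000) = -7.048828
  f(mid) < 0, so root is in [6.875000, 7.000000]

Step 4: midpoint = (6.875000 + 7.000000)/2 = 6.937500
  f(6.937500) = 1.894287
  f(mid) > 0, so root is in [6.875000, 6.937500]

midpoint = 6.937500


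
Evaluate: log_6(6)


We need the exponent such that 6^? = 6
6^1 = 6
Therefore log_6(6) = 1

1


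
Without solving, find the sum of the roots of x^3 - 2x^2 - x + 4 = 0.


By Vieta's formulas for x^3 + bx^2 + cx + d = 0:
  r1 + r2 + r3 = -b/a = 2
  r1*r2 + r1*r3 + r2*r3 = c/a = -1
  r1*r2*r3 = -d/a = -4


Sum = 2


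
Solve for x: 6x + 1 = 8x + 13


Starting with: 6x + 1 = 8x + 13
Move all x terms to left: (6 - 8)x = 13 - 1
Simplify: -2x = 12
Divide both sides by -2: x = -6

x = -6


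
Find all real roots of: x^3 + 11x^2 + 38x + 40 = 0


Let p(x) = x^3 + 11x^2 + 38x + 40. By the rational root theorem (leading coefficient 1), any rational root is an integer divisor of 40: try ±1, ±2, ... in turn.
Test x = 1: value = 90 ≠ 0.
Test x = -1: value = 12 ≠ 0.
Test x = 2: value = 168 ≠ 0.
Test x = -2: value = 0 ✓, so (x + 2) is a factor.
Synthetic division by (x + 2): bring down 1; 1(-2) + 11 = 9; 9(-2) + 38 = 20; 20(-2) + 40 = 0 → quotient x^2 + 9x + 20, remainder 0.
Solve the quadratic x^2 + 9x + 20 = 0: discriminant = 9^2 - 4(1)(20) = 81 - 80 = 1.
sqrt(1) = 1, so x = (-9 ± 1)/2: x = -4 or x = -5.

x = -5, x = -4, x = -2


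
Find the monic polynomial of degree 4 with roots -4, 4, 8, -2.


A monic polynomial with roots -4, 4, 8, -2 is:
p(x) = (x + 4)(x - 4)(x - 8)(x + 2)
After multiplying by (x + 4): x + 4
After multiplying by (x - 4): x^2 - 16
After multiplying by (x - 8): x^3 - 8x^2 - 16x + 128
After multiplying by (x + 2): x^4 - 6x^3 - 32x^2 + 96x + 256

x^4 - 6x^3 - 32x^2 + 96x + 256


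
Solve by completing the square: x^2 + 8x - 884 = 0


Start: x^2 + 8x - 884 = 0
Move constant: x^2 + 8x = 884
Half of 8 is 4, squared is 16
Add 16 to both sides: x^2 + 8x + 16 = 900
(x + 4)^2 = 900
x + 4 = ±30
x = -4 + 30 = 26 or x = -4 - 30 = -34

x = -34, x = 26


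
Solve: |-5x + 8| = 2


An absolute value equation |expr| = 2 gives two cases:
Case 1: -5x + 8 = 2
  -5x = -6, so x = 6/5
Case 2: -5x + 8 = -2
  -5x = -10, so x = 2

x = 6/5, x = 2


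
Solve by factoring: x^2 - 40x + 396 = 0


We need two numbers that multiply to 396 and add to -40.
Those numbers are -18 and -22 (since (-18) * (-22) = 396 and (-18) + (-22) = -40).
So x^2 - 40x + 396 = (x - 18)(x - 22) = 0
Setting each factor to zero: x = 18 or x = 22

x = 18, x = 22


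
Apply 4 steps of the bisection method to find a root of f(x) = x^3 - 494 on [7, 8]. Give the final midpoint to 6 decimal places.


f(x) = x^3 - 494
f(7) = -151 < 0
f(8) = 18 > 0

Step 1: midpoint = (7.000000 + 8.000000)/2 = 7.500000
  f(7.500000) = -72.125000
  f(mid) < 0, so root is in [7.500000, 8.000000]

Step 2: midpoint = (7.500000 + 8.000000)/2 = 7.750000
  f(7.750000) = -28.515625
  f(mid) < 0, so root is in [7.750000, 8.000000]

Step 3: midpoint = (7.750000 + 8.000000)/2 = 7.875000
  f(7.875000) = -5.626953
  f(mid) < 0, so root is in [7.875000, 8.000000]

Step 4: midpoint = (7.875000 + 8.000000)/2 = 7.937500
  f(7.937500) = 6.093506
  f(mid) > 0, so root is in [7.875000, 7.937500]

midpoint = 7.937500


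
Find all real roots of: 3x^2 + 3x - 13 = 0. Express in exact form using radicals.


Using the quadratic formula: x = (-b ± sqrt(b^2 - 4ac)) / (2a)
Here a = 3, b = 3, c = -13
Discriminant = b^2 - 4ac = 3^2 - 4(3)(-13) = 9 + 156 = 165
Since discriminant = 165 > 0, there are two real roots.
x = (-3 ± sqrt(165)) / 6
Numerically: x ≈ 1.6409 or x ≈ -2.6409

x = (-3 + sqrt(165)) / 6 or x = (-3 - sqrt(165)) / 6


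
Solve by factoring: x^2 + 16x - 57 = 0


We need two numbers that multiply to -57 and add to 16.
Those numbers are -3 and 19 (since (-3) * 19 = -57 and (-3) + 19 = 16).
So x^2 + 16x - 57 = (x - 3)(x + 19) = 0
Setting each factor to zero: x = 3 or x = -19

x = -19, x = 3


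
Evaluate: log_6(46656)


We need the exponent such that 6^? = 46656
6^6 = 46656
Therefore log_6(46656) = 6

6


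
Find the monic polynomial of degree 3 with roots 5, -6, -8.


A monic polynomial with roots 5, -6, -8 is:
p(x) = (x - 5)(x + 6)(x + 8)
After multiplying by (x - 5): x - 5
After multiplying by (x + 6): x^2 + x - 30
After multiplying by (x + 8): x^3 + 9x^2 - 22x - 240

x^3 + 9x^2 - 22x - 240


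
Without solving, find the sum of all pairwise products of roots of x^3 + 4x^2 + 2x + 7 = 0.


By Vieta's formulas for x^3 + bx^2 + cx + d = 0:
  r1 + r2 + r3 = -b/a = -4
  r1*r2 + r1*r3 + r2*r3 = c/a = 2
  r1*r2*r3 = -d/a = -7


Sum of pairwise products = 2


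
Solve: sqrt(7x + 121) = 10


Square both sides: 7x + 121 = 10^2 = 100
7x = 100 - 121 = -21
x = -3
Check: sqrt(7*(-3) + 121) = sqrt(100) = 10 ✓

x = -3


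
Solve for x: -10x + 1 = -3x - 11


Starting with: -10x + 1 = -3x - 11
Move all x terms to left: (-10 + 3)x = -11 - 1
Simplify: -7x = -12
Divide both sides by -7: x = 12/7

x = 12/7


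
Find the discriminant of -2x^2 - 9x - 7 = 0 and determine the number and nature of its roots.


For ax^2 + bx + c = 0, discriminant D = b^2 - 4ac
Here a = -2, b = -9, c = -7
D = (-9)^2 - 4(-2)(-7) = 81 - 56 = 25

D = 25 > 0 and is a perfect square (sqrt = 5)
The equation has 2 distinct real rational roots.

Discriminant = 25, 2 distinct real rational roots


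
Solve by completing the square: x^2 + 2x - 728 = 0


Start: x^2 + 2x - 728 = 0
Move constant: x^2 + 2x = 728
Half of 2 is 1, squared is 1
Add 1 to both sides: x^2 + 2x + 1 = 729
(x + 1)^2 = 729
x + 1 = ±27
x = -1 + 27 = 26 or x = -1 - 27 = -28

x = -28, x = 26


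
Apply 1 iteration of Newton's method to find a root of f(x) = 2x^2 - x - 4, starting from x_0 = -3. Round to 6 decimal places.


Newton's method: x_(n+1) = x_n - f(x_n)/f'(x_n)
f(x) = 2x^2 - x - 4
f'(x) = 4x - 1

Iteration 1:
  f(-3.000000) = 17.000000
  f'(-3.000000) = -13.000000
  x_1 = -3.000000 - (17.000000)/(-13.000000) = -1.692308

x_1 = -1.692308


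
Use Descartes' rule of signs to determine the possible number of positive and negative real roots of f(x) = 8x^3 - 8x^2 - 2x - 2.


Descartes' rule of signs:

For positive roots, count sign changes in f(x) = 8x^3 - 8x^2 - 2x - 2:
Signs of coefficients: +, -, -, -
Number of sign changes: 1
Possible positive real roots: 1

For negative roots, examine f(-x) = -8x^3 - 8x^2 + 2x - 2:
Signs of coefficients: -, -, +, -
Number of sign changes: 2
Possible negative real roots: 2, 0

Positive roots: 1; Negative roots: 2 or 0


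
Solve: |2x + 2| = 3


An absolute value equation |expr| = 3 gives two cases:
Case 1: 2x + 2 = 3
  2x = 1, so x = 1/2
Case 2: 2x + 2 = -3
  2x = -5, so x = -5/2

x = -5/2, x = 1/2


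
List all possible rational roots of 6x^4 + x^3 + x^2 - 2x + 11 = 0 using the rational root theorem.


Rational root theorem: possible roots are ±p/q where:
  p divides the constant term (11): p ∈ {1, 11}
  q divides the leading coefficient (6): q ∈ {1, 2, 3, 6}

All possible rational roots: -11, -11/2, -11/3, -11/6, -1, -1/2, -1/3, -1/6, 1/6, 1/3, 1/2, 1, 11/6, 11/3, 11/2, 11

-11, -11/2, -11/3, -11/6, -1, -1/2, -1/3, -1/6, 1/6, 1/3, 1/2, 1, 11/6, 11/3, 11/2, 11


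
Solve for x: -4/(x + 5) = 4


Multiply both sides by (x + 5): -4 = 4(x + 5)
Distribute: -4 = 4x + 20
4x = -4 - 20 = -24
x = -6

x = -6


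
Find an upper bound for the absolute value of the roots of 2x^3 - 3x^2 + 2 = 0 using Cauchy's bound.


Cauchy's bound: all roots r satisfy |r| <= 1 + max(|a_i/a_n|) for i = 0,...,n-1
where a_n is the leading coefficient.

Coefficients: [2, -3, 0, 2]
Leading coefficient a_n = 2
Ratios |a_i/a_n|: 3/2, 0, 1
Maximum ratio: 3/2
Cauchy's bound: |r| <= 1 + 3/2 = 5/2

Upper bound = 5/2


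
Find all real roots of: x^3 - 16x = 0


The constant term is 0, so x = 0 is a root. Factor out x:
  x(x^2 - 16) = 0
Solve the quadratic x^2 - 16 = 0: discriminant = 0^2 - 4(1)(-16) = 0 + 64 = 64.
sqrt(64) = 8, so x = (0 ± 8)/2: x = 4 or x = -4.

x = -4, x = 0, x = 4


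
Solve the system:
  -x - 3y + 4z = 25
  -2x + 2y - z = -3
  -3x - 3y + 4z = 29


Using Cramer's rule. Expand each determinant along the first row.
D  = (-1)*[2*4 - (-1)*(-3)] - (-3)*[(-2)*4 - (-1)*(-3)] + 4*[(-2)*(-3) - 2*(-3)]
  = (-1)*(5) - (-3)*(-11) + 4*(12) = 10
Dx = 25*[2*4 - (-1)*(-3)] - (-3)*[(-3)*4 - (-1)*29] + 4*[(-3)*(-3) - 2*29]
  = 25*(5) - (-3)*(17) + 4*(-49) = -20
Dy = (-1)*[(-3)*4 - (-1)*29] - 25*[(-2)*4 - (-1)*(-3)] + 4*[(-2)*29 - (-3)*(-3)]
  = (-1)*(17) - 25*(-11) + 4*(-67) = -10
Dz = (-1)*[2*29 - (-3)*(-3)] - (-3)*[(-2)*29 - (-3)*(-3)] + 25*[(-2)*(-3) - 2*(-3)]
  = (-1)*(49) - (-3)*(-67) + 25*(12) = 50
x = Dx/D = -20/10 = -2, y = Dy/D = -10/10 = -1, z = Dz/D = 50/10 = 5
Check eq1: (-1)(-2) + (-3)(-1) + (4)(5) = 25 = 25 ✓
Check eq2: (-2)(-2) + (2)(-1) + (-1)(5) = -3 = -3 ✓
Check eq3: (-3)(-2) + (-3)(-1) + (4)(5) = 29 = 29 ✓

x = -2, y = -1, z = 5


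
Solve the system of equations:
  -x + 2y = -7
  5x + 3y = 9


Using Cramer's rule:
Determinant D = (-1)(3) - (5)(2) = -3 - 10 = -13
Dx = (-7)(3) - (9)(2) = -21 - 18 = -39
Dy = (-1)(9) - (5)(-7) = -9 + 35 = 26
x = Dx/D = -39/-13 = 3
y = Dy/D = 26/-13 = -2

x = 3, y = -2


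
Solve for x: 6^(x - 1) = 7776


Express both sides with the same base.
7776 = 6^5
Since the bases match, equate exponents: x - 1 = 5
So x = 5 - (-1) = 6

x = 6


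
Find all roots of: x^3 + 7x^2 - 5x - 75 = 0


Let p(x) = x^3 + 7x^2 - 5x - 75. By the rational root theorem (leading coefficient 1), any rational root is an integer divisor of 75: try ±1, ±2, ... in turn.
Test x = 1: value = -72 ≠ 0.
Test x = -1: value = -64 ≠ 0.
Test x = 3: value = 0 ✓, so (x - 3) is a factor.
Synthetic division by (x - 3): bring down 1; 1(3) + 7 = 10; 10(3) - 5 = 25; 25(3) - 75 = 0 → quotient x^2 + 10x + 25, remainder 0.
Solve the quadratic x^2 + 10x + 25 = 0: discriminant = 10^2 - 4(1)(25) = 100 - 100 = 0.
Discriminant = 0, so a double root: x = -10/2 = -5.
Collecting all roots found:

x = -5 (multiplicity 2), x = 3


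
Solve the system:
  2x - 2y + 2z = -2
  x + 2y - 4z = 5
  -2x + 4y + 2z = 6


Using Cramer's rule. Expand each determinant along the first row.
D  = 2*[2*2 - (-4)*4] - (-2)*[1*2 - (-4)*(-2)] + 2*[1*4 - 2*(-2)]
  = 2*(20) - (-2)*(-6) + 2*(8) = 44
Dx = (-2)*[2*2 - (-4)*4] - (-2)*[5*2 - (-4)*6] + 2*[5*4 - 2*6]
  = (-2)*(20) - (-2)*(34) + 2*(8) = 44
Dy = 2*[5*2 - (-4)*6] - (-2)*[1*2 - (-4)*(-2)] + 2*[1*6 - 5*(-2)]
  = 2*(34) - (-2)*(-6) + 2*(16) = 88
Dz = 2*[2*6 - 5*4] - (-2)*[1*6 - 5*(-2)] + (-2)*[1*4 - 2*(-2)]
  = 2*(-8) - (-2)*(16) + (-2)*(8) = 0
x = Dx/D = 44/44 = 1, y = Dy/D = 88/44 = 2, z = Dz/D = 0/44 = 0
Check eq1: (2)(1) + (-2)(2) + (2)(0) = -2 = -2 ✓
Check eq2: (1)(1) + (2)(2) + (-4)(0) = 5 = 5 ✓
Check eq3: (-2)(1) + (4)(2) + (2)(0) = 6 = 6 ✓

x = 1, y = 2, z = 0


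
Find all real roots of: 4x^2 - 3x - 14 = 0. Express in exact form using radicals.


Using the quadratic formula: x = (-b ± sqrt(b^2 - 4ac)) / (2a)
Here a = 4, b = -3, c = -14
Discriminant = b^2 - 4ac = (-3)^2 - 4(4)(-14) = 9 + 224 = 233
Since discriminant = 233 > 0, there are two real roots.
x = (3 ± sqrt(233)) / 8
Numerically: x ≈ 2.2830 or x ≈ -1.5330

x = (3 + sqrt(233)) / 8 or x = (3 - sqrt(233)) / 8
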